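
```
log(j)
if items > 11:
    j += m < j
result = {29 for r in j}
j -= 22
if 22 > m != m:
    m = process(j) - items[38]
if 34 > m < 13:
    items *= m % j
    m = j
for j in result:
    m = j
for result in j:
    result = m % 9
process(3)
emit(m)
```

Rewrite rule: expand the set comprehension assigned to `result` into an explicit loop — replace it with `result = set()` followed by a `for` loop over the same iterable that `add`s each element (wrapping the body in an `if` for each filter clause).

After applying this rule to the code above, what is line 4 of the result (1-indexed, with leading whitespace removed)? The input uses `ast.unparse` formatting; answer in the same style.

Transformed code:
log(j)
if items > 11:
    j += m < j
result = set()
for r in j:
    result.add(29)
j -= 22
if 22 > m != m:
    m = process(j) - items[38]
if 34 > m < 13:
    items *= m % j
    m = j
for j in result:
    m = j
for result in j:
    result = m % 9
process(3)
emit(m)

result = set()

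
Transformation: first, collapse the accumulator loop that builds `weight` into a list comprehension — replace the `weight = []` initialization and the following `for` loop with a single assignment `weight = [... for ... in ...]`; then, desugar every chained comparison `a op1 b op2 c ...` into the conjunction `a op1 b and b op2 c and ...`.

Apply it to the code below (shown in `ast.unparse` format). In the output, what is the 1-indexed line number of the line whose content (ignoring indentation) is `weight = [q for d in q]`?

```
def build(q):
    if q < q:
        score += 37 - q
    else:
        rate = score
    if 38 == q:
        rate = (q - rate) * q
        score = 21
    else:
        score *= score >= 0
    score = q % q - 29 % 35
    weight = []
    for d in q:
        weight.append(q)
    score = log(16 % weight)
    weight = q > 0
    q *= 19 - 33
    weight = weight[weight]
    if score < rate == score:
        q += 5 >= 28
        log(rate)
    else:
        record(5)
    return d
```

12

Transformed code:
def build(q):
    if q < q:
        score += 37 - q
    else:
        rate = score
    if 38 == q:
        rate = (q - rate) * q
        score = 21
    else:
        score *= score >= 0
    score = q % q - 29 % 35
    weight = [q for d in q]
    score = log(16 % weight)
    weight = q > 0
    q *= 19 - 33
    weight = weight[weight]
    if score < rate and rate == score:
        q += 5 >= 28
        log(rate)
    else:
        record(5)
    return d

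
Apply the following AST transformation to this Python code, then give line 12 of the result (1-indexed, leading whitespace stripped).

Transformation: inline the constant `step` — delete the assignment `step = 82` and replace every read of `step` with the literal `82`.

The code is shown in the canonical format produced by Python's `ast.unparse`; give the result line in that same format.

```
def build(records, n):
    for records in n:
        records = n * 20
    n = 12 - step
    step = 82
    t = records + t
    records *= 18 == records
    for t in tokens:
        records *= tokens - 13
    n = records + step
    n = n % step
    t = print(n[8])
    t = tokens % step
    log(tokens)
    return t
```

Transformed code:
def build(records, n):
    for records in n:
        records = n * 20
    n = 12 - 82
    t = records + t
    records *= 18 == records
    for t in tokens:
        records *= tokens - 13
    n = records + 82
    n = n % 82
    t = print(n[8])
    t = tokens % 82
    log(tokens)
    return t

t = tokens % 82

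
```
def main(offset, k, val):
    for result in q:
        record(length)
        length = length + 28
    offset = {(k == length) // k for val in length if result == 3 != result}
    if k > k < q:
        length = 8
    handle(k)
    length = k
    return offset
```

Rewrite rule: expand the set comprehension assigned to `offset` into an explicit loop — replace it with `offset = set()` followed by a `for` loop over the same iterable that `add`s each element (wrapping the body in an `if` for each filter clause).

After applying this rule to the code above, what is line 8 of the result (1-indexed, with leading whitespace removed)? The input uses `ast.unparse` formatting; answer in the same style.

offset.add((k == length) // k)

Transformed code:
def main(offset, k, val):
    for result in q:
        record(length)
        length = length + 28
    offset = set()
    for val in length:
        if result == 3 != result:
            offset.add((k == length) // k)
    if k > k < q:
        length = 8
    handle(k)
    length = k
    return offset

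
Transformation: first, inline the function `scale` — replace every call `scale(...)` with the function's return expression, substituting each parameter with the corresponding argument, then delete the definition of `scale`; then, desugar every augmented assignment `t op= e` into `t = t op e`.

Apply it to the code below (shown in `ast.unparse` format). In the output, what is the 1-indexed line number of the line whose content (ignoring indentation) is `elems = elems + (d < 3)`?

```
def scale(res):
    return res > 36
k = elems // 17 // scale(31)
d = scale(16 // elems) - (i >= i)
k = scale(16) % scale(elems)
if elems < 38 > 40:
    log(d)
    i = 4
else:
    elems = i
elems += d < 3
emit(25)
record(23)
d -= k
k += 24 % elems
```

Transformed code:
k = elems // 17 // (31 > 36)
d = (16 // elems > 36) - (i >= i)
k = (16 > 36) % (elems > 36)
if elems < 38 > 40:
    log(d)
    i = 4
else:
    elems = i
elems = elems + (d < 3)
emit(25)
record(23)
d = d - k
k = k + 24 % elems

9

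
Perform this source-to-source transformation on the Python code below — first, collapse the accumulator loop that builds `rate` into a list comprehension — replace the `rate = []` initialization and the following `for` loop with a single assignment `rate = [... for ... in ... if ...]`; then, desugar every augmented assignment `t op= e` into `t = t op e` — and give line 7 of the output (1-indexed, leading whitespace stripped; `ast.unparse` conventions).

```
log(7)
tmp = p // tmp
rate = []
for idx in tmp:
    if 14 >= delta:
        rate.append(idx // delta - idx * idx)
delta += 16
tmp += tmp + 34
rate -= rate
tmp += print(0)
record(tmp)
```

Transformed code:
log(7)
tmp = p // tmp
rate = [idx // delta - idx * idx for idx in tmp if 14 >= delta]
delta = delta + 16
tmp = tmp + (tmp + 34)
rate = rate - rate
tmp = tmp + print(0)
record(tmp)

tmp = tmp + print(0)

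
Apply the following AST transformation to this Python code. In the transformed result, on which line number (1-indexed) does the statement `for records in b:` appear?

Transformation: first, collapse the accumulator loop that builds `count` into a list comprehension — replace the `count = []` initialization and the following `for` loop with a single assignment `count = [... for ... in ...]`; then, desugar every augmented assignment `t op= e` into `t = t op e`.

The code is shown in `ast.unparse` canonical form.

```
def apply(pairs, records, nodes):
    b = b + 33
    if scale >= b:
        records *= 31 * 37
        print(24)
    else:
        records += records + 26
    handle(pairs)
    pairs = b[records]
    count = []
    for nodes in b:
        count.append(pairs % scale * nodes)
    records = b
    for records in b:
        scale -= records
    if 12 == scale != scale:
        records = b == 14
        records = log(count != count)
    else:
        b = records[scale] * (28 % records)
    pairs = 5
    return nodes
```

Transformed code:
def apply(pairs, records, nodes):
    b = b + 33
    if scale >= b:
        records = records * (31 * 37)
        print(24)
    else:
        records = records + (records + 26)
    handle(pairs)
    pairs = b[records]
    count = [pairs % scale * nodes for nodes in b]
    records = b
    for records in b:
        scale = scale - records
    if 12 == scale != scale:
        records = b == 14
        records = log(count != count)
    else:
        b = records[scale] * (28 % records)
    pairs = 5
    return nodes

12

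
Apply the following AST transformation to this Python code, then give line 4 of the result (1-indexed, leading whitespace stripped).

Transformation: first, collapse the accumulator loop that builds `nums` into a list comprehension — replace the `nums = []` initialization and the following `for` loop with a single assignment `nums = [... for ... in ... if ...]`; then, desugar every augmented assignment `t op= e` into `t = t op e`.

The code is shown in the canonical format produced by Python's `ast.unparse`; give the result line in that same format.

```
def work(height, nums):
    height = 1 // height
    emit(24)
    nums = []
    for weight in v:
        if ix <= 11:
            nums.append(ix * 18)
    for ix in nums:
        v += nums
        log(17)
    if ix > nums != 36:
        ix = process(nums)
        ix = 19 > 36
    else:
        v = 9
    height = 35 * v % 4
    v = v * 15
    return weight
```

Transformed code:
def work(height, nums):
    height = 1 // height
    emit(24)
    nums = [ix * 18 for weight in v if ix <= 11]
    for ix in nums:
        v = v + nums
        log(17)
    if ix > nums != 36:
        ix = process(nums)
        ix = 19 > 36
    else:
        v = 9
    height = 35 * v % 4
    v = v * 15
    return weight

nums = [ix * 18 for weight in v if ix <= 11]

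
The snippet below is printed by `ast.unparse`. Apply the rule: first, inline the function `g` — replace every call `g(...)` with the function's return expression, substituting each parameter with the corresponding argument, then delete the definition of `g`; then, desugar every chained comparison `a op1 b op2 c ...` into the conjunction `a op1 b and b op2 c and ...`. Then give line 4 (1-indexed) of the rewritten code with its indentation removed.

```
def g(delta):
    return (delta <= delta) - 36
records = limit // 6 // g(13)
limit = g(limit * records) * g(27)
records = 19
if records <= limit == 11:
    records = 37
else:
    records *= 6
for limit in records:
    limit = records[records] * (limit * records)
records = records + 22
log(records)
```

Transformed code:
records = limit // 6 // ((13 <= 13) - 36)
limit = ((limit * records <= limit * records) - 36) * ((27 <= 27) - 36)
records = 19
if records <= limit and limit == 11:
    records = 37
else:
    records *= 6
for limit in records:
    limit = records[records] * (limit * records)
records = records + 22
log(records)

if records <= limit and limit == 11:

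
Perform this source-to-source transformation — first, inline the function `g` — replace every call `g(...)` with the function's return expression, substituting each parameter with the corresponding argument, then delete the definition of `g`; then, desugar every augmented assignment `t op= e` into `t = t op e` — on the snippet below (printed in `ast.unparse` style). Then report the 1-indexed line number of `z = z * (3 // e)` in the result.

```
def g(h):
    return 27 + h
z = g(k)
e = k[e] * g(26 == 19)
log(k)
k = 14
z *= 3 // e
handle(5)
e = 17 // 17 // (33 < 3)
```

Transformed code:
z = 27 + k
e = k[e] * (27 + (26 == 19))
log(k)
k = 14
z = z * (3 // e)
handle(5)
e = 17 // 17 // (33 < 3)

5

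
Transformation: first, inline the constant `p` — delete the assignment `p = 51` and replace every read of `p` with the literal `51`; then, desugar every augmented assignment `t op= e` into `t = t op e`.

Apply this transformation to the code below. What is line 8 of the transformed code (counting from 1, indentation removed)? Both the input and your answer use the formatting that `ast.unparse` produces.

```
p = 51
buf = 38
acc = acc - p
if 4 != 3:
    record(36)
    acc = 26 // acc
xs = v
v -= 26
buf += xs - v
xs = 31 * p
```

Transformed code:
buf = 38
acc = acc - 51
if 4 != 3:
    record(36)
    acc = 26 // acc
xs = v
v = v - 26
buf = buf + (xs - v)
xs = 31 * 51

buf = buf + (xs - v)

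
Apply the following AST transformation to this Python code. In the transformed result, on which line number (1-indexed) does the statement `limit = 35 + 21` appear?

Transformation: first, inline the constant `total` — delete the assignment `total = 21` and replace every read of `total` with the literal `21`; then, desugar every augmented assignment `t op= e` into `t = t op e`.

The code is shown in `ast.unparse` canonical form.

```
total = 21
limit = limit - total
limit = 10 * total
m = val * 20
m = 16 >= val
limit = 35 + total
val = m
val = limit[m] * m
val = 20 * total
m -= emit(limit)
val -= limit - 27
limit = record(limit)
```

5

Transformed code:
limit = limit - 21
limit = 10 * 21
m = val * 20
m = 16 >= val
limit = 35 + 21
val = m
val = limit[m] * m
val = 20 * 21
m = m - emit(limit)
val = val - (limit - 27)
limit = record(limit)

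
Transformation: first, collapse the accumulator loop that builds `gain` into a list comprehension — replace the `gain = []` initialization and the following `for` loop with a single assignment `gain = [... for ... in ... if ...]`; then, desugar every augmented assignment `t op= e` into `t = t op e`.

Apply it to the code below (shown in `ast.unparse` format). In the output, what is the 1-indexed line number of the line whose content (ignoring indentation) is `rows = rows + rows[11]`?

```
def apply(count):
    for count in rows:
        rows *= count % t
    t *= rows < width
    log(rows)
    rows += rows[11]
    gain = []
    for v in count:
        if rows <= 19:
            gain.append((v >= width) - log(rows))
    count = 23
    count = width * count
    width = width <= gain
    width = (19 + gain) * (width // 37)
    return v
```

6

Transformed code:
def apply(count):
    for count in rows:
        rows = rows * (count % t)
    t = t * (rows < width)
    log(rows)
    rows = rows + rows[11]
    gain = [(v >= width) - log(rows) for v in count if rows <= 19]
    count = 23
    count = width * count
    width = width <= gain
    width = (19 + gain) * (width // 37)
    return v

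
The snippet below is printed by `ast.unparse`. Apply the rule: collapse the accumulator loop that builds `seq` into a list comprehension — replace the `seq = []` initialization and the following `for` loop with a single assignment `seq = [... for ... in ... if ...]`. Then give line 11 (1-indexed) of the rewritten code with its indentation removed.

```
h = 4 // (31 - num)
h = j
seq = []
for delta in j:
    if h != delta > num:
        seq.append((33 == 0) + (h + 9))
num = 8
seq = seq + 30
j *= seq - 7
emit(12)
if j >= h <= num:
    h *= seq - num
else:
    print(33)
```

print(33)

Transformed code:
h = 4 // (31 - num)
h = j
seq = [(33 == 0) + (h + 9) for delta in j if h != delta > num]
num = 8
seq = seq + 30
j *= seq - 7
emit(12)
if j >= h <= num:
    h *= seq - num
else:
    print(33)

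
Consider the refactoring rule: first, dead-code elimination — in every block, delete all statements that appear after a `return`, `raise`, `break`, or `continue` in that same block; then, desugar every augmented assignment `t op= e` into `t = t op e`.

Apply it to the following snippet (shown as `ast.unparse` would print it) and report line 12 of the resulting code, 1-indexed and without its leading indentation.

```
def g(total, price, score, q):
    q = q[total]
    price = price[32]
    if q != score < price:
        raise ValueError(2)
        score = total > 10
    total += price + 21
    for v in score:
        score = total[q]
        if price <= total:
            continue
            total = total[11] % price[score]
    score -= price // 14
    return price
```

return price

Transformed code:
def g(total, price, score, q):
    q = q[total]
    price = price[32]
    if q != score < price:
        raise ValueError(2)
    total = total + (price + 21)
    for v in score:
        score = total[q]
        if price <= total:
            continue
    score = score - price // 14
    return price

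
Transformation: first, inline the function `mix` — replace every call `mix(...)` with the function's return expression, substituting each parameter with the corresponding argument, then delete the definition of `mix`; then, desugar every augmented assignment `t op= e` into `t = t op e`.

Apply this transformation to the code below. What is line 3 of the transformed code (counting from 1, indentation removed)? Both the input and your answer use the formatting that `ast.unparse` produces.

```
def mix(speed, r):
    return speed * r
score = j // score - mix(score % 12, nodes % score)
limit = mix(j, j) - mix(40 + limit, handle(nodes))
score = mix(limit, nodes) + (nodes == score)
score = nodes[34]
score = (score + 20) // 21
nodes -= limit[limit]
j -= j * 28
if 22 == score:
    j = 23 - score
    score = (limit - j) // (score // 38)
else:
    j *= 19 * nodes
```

score = limit * nodes + (nodes == score)

Transformed code:
score = j // score - score % 12 * (nodes % score)
limit = j * j - (40 + limit) * handle(nodes)
score = limit * nodes + (nodes == score)
score = nodes[34]
score = (score + 20) // 21
nodes = nodes - limit[limit]
j = j - j * 28
if 22 == score:
    j = 23 - score
    score = (limit - j) // (score // 38)
else:
    j = j * (19 * nodes)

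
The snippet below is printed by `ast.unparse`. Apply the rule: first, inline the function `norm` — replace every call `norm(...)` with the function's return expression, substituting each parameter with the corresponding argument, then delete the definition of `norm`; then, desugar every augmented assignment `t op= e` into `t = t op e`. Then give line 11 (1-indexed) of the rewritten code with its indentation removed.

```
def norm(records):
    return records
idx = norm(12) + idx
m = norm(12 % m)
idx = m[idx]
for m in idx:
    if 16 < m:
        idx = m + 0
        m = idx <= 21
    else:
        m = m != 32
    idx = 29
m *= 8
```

Transformed code:
idx = 12 + idx
m = 12 % m
idx = m[idx]
for m in idx:
    if 16 < m:
        idx = m + 0
        m = idx <= 21
    else:
        m = m != 32
    idx = 29
m = m * 8

m = m * 8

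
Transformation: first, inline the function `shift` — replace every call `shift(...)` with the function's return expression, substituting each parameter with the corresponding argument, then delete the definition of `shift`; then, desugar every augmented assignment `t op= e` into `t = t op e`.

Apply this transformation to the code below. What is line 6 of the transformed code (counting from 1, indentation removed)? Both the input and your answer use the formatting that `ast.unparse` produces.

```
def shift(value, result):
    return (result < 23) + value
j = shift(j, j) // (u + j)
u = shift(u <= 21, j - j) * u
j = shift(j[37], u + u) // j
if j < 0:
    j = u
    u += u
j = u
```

u = u + u

Transformed code:
j = ((j < 23) + j) // (u + j)
u = ((j - j < 23) + (u <= 21)) * u
j = ((u + u < 23) + j[37]) // j
if j < 0:
    j = u
    u = u + u
j = u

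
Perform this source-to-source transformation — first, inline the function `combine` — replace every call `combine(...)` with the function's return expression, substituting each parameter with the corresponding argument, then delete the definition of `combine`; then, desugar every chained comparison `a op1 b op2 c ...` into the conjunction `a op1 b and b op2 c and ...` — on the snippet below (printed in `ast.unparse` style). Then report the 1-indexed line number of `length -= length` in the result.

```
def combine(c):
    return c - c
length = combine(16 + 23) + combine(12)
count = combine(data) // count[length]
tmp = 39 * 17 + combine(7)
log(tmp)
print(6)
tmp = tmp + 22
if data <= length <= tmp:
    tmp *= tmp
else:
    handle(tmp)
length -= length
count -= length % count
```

11

Transformed code:
length = 16 + 23 - (16 + 23) + (12 - 12)
count = (data - data) // count[length]
tmp = 39 * 17 + (7 - 7)
log(tmp)
print(6)
tmp = tmp + 22
if data <= length and length <= tmp:
    tmp *= tmp
else:
    handle(tmp)
length -= length
count -= length % count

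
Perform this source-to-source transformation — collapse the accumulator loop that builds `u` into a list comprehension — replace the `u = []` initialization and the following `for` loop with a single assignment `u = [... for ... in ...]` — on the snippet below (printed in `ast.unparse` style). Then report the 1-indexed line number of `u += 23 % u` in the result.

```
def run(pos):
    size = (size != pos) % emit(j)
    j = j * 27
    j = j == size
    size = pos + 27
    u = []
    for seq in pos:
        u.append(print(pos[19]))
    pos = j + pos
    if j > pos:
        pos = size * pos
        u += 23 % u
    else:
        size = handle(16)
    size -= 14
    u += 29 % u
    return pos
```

10

Transformed code:
def run(pos):
    size = (size != pos) % emit(j)
    j = j * 27
    j = j == size
    size = pos + 27
    u = [print(pos[19]) for seq in pos]
    pos = j + pos
    if j > pos:
        pos = size * pos
        u += 23 % u
    else:
        size = handle(16)
    size -= 14
    u += 29 % u
    return pos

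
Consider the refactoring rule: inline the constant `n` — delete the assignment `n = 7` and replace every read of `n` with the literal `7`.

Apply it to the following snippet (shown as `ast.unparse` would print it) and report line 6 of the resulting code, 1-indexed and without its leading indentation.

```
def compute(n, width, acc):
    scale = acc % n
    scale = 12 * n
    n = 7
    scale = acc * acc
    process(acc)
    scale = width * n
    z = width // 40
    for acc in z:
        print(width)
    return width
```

Transformed code:
def compute(n, width, acc):
    scale = acc % 7
    scale = 12 * 7
    scale = acc * acc
    process(acc)
    scale = width * 7
    z = width // 40
    for acc in z:
        print(width)
    return width

scale = width * 7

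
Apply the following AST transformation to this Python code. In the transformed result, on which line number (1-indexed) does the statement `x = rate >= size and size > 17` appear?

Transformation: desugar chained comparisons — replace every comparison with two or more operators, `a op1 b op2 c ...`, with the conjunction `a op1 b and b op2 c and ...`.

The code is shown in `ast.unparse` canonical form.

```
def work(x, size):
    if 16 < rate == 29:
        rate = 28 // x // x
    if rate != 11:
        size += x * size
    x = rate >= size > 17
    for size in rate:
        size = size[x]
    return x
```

6

Transformed code:
def work(x, size):
    if 16 < rate and rate == 29:
        rate = 28 // x // x
    if rate != 11:
        size += x * size
    x = rate >= size and size > 17
    for size in rate:
        size = size[x]
    return x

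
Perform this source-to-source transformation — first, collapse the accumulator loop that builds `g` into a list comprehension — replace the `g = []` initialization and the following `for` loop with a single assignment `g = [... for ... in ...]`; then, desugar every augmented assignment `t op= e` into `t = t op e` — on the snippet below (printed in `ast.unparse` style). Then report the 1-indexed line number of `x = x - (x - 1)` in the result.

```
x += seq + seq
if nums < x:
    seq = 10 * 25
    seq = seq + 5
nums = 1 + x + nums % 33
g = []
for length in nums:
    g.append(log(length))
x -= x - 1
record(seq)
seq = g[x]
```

7

Transformed code:
x = x + (seq + seq)
if nums < x:
    seq = 10 * 25
    seq = seq + 5
nums = 1 + x + nums % 33
g = [log(length) for length in nums]
x = x - (x - 1)
record(seq)
seq = g[x]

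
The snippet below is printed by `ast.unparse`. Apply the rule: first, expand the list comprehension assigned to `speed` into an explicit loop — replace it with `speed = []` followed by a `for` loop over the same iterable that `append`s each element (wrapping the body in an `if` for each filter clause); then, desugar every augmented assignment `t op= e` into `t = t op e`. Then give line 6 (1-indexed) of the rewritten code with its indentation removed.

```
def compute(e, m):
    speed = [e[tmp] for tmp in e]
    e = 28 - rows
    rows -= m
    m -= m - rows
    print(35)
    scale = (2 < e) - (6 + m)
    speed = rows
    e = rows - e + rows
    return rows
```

rows = rows - m

Transformed code:
def compute(e, m):
    speed = []
    for tmp in e:
        speed.append(e[tmp])
    e = 28 - rows
    rows = rows - m
    m = m - (m - rows)
    print(35)
    scale = (2 < e) - (6 + m)
    speed = rows
    e = rows - e + rows
    return rows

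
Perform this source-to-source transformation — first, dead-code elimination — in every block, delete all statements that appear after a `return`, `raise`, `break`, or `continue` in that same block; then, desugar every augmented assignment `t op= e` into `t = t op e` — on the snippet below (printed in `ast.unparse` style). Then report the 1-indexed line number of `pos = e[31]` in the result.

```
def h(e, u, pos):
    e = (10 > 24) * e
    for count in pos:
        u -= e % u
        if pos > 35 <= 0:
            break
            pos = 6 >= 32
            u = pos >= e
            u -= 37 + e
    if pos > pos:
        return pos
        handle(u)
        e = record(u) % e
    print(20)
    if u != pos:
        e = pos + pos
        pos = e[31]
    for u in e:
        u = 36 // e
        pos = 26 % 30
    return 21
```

Transformed code:
def h(e, u, pos):
    e = (10 > 24) * e
    for count in pos:
        u = u - e % u
        if pos > 35 <= 0:
            break
    if pos > pos:
        return pos
    print(20)
    if u != pos:
        e = pos + pos
        pos = e[31]
    for u in e:
        u = 36 // e
        pos = 26 % 30
    return 21

12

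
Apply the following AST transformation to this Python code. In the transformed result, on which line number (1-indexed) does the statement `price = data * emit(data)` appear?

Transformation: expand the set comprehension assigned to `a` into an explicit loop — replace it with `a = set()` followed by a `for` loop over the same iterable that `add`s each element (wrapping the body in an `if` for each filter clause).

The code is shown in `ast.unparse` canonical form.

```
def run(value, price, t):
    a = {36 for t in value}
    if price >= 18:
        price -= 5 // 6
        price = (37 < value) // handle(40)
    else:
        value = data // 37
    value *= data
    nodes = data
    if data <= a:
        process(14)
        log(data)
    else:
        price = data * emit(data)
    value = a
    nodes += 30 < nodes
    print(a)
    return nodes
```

16

Transformed code:
def run(value, price, t):
    a = set()
    for t in value:
        a.add(36)
    if price >= 18:
        price -= 5 // 6
        price = (37 < value) // handle(40)
    else:
        value = data // 37
    value *= data
    nodes = data
    if data <= a:
        process(14)
        log(data)
    else:
        price = data * emit(data)
    value = a
    nodes += 30 < nodes
    print(a)
    return nodes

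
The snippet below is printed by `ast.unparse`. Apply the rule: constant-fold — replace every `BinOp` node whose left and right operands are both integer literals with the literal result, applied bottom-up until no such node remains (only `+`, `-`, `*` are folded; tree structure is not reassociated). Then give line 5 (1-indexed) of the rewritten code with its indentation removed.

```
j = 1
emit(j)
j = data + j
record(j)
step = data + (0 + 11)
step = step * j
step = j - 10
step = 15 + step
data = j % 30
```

Transformed code:
j = 1
emit(j)
j = data + j
record(j)
step = data + 11
step = step * j
step = j - 10
step = 15 + step
data = j % 30

step = data + 11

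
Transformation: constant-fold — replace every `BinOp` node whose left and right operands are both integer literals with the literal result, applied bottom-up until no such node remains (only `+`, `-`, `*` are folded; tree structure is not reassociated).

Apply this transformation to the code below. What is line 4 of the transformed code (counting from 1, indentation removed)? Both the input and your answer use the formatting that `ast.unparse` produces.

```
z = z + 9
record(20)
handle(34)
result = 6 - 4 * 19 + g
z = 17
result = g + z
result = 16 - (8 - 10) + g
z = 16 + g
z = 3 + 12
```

result = -70 + g

Transformed code:
z = z + 9
record(20)
handle(34)
result = -70 + g
z = 17
result = g + z
result = 18 + g
z = 16 + g
z = 15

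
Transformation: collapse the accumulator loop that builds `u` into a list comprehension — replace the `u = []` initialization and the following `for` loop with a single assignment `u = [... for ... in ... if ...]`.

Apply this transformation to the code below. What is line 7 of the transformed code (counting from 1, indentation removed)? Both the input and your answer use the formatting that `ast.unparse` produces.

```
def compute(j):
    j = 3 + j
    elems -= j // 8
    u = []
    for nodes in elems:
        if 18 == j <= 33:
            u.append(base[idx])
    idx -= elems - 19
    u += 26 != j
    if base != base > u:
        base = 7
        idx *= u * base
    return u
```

Transformed code:
def compute(j):
    j = 3 + j
    elems -= j // 8
    u = [base[idx] for nodes in elems if 18 == j <= 33]
    idx -= elems - 19
    u += 26 != j
    if base != base > u:
        base = 7
        idx *= u * base
    return u

if base != base > u:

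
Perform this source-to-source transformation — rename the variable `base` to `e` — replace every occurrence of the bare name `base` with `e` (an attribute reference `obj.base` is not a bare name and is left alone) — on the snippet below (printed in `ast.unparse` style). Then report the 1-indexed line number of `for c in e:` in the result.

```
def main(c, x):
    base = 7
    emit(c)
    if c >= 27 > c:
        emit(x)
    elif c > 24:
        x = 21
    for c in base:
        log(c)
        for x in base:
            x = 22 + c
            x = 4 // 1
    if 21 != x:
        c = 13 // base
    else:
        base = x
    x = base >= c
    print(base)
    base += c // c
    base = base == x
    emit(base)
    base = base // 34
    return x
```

Transformed code:
def main(c, x):
    e = 7
    emit(c)
    if c >= 27 > c:
        emit(x)
    elif c > 24:
        x = 21
    for c in e:
        log(c)
        for x in e:
            x = 22 + c
            x = 4 // 1
    if 21 != x:
        c = 13 // e
    else:
        e = x
    x = e >= c
    print(e)
    e += c // c
    e = e == x
    emit(e)
    e = e // 34
    return x

8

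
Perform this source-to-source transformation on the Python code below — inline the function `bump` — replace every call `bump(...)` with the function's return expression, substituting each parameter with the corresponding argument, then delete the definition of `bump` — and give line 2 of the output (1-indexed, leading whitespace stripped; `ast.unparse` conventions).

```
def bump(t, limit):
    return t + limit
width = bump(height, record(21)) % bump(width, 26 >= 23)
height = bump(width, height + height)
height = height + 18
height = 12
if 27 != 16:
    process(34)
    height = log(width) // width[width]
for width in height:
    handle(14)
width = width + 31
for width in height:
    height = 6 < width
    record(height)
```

Transformed code:
width = (height + record(21)) % (width + (26 >= 23))
height = width + (height + height)
height = height + 18
height = 12
if 27 != 16:
    process(34)
    height = log(width) // width[width]
for width in height:
    handle(14)
width = width + 31
for width in height:
    height = 6 < width
    record(height)

height = width + (height + height)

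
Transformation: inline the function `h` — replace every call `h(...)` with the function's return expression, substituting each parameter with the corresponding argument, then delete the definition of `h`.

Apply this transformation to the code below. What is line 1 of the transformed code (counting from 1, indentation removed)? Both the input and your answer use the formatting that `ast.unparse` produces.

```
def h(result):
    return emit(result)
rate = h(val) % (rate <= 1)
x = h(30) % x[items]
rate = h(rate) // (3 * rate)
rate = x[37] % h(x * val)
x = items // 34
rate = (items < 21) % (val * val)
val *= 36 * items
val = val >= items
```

Transformed code:
rate = emit(val) % (rate <= 1)
x = emit(30) % x[items]
rate = emit(rate) // (3 * rate)
rate = x[37] % emit(x * val)
x = items // 34
rate = (items < 21) % (val * val)
val *= 36 * items
val = val >= items

rate = emit(val) % (rate <= 1)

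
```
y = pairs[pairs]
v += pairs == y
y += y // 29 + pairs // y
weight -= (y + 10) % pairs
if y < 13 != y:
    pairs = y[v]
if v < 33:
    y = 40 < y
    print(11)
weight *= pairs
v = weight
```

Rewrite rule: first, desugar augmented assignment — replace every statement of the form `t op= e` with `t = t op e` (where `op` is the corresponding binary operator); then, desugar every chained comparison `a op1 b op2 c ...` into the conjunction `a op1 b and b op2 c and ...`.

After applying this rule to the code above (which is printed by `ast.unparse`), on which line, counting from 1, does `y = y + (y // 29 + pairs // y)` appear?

Transformed code:
y = pairs[pairs]
v = v + (pairs == y)
y = y + (y // 29 + pairs // y)
weight = weight - (y + 10) % pairs
if y < 13 and 13 != y:
    pairs = y[v]
if v < 33:
    y = 40 < y
    print(11)
weight = weight * pairs
v = weight

3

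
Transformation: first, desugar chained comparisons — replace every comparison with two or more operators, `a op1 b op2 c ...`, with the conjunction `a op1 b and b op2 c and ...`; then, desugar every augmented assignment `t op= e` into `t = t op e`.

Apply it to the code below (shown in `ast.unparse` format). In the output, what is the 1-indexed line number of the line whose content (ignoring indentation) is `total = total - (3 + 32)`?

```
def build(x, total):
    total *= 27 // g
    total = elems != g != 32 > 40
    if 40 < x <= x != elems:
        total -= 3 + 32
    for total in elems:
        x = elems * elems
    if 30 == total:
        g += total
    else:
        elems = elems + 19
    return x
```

5

Transformed code:
def build(x, total):
    total = total * (27 // g)
    total = elems != g and g != 32 and (32 > 40)
    if 40 < x and x <= x and (x != elems):
        total = total - (3 + 32)
    for total in elems:
        x = elems * elems
    if 30 == total:
        g = g + total
    else:
        elems = elems + 19
    return x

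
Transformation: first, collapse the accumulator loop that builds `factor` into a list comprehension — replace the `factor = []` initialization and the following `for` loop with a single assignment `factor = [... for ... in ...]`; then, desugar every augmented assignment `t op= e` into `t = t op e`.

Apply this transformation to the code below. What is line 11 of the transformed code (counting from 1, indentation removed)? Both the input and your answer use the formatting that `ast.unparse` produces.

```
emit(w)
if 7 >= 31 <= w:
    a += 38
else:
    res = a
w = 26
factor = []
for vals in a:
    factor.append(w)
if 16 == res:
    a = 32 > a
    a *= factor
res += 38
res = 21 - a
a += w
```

Transformed code:
emit(w)
if 7 >= 31 <= w:
    a = a + 38
else:
    res = a
w = 26
factor = [w for vals in a]
if 16 == res:
    a = 32 > a
    a = a * factor
res = res + 38
res = 21 - a
a = a + w

res = res + 38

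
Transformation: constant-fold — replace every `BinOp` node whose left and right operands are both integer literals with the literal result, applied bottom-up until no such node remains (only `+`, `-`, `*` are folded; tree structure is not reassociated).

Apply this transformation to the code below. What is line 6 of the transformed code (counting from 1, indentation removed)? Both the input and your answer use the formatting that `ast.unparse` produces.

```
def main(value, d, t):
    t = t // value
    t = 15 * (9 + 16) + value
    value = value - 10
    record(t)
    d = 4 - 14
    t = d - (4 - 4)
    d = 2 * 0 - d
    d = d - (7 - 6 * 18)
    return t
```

Transformed code:
def main(value, d, t):
    t = t // value
    t = 375 + value
    value = value - 10
    record(t)
    d = -10
    t = d - 0
    d = 0 - d
    d = d - -101
    return t

d = -10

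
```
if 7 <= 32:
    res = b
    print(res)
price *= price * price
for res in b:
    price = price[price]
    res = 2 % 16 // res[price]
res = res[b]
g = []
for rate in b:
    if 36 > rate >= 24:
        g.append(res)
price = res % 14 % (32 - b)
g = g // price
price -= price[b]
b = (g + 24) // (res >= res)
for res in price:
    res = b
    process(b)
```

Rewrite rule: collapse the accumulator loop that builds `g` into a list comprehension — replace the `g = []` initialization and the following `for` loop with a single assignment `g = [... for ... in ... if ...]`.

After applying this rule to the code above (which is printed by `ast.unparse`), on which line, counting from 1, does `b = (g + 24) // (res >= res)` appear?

13

Transformed code:
if 7 <= 32:
    res = b
    print(res)
price *= price * price
for res in b:
    price = price[price]
    res = 2 % 16 // res[price]
res = res[b]
g = [res for rate in b if 36 > rate >= 24]
price = res % 14 % (32 - b)
g = g // price
price -= price[b]
b = (g + 24) // (res >= res)
for res in price:
    res = b
    process(b)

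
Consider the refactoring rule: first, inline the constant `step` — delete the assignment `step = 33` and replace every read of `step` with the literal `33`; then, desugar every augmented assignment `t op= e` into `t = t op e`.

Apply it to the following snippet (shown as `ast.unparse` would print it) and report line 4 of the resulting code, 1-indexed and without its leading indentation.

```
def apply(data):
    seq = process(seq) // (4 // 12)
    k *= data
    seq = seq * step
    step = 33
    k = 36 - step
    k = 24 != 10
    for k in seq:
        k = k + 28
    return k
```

Transformed code:
def apply(data):
    seq = process(seq) // (4 // 12)
    k = k * data
    seq = seq * 33
    k = 36 - 33
    k = 24 != 10
    for k in seq:
        k = k + 28
    return k

seq = seq * 33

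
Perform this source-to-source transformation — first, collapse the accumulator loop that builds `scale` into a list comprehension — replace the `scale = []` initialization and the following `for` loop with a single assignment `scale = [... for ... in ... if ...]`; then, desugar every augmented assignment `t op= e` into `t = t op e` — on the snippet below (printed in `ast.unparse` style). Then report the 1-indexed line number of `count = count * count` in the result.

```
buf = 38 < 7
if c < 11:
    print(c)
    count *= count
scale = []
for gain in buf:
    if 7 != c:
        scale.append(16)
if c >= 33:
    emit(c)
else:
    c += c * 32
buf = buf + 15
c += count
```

Transformed code:
buf = 38 < 7
if c < 11:
    print(c)
    count = count * count
scale = [16 for gain in buf if 7 != c]
if c >= 33:
    emit(c)
else:
    c = c + c * 32
buf = buf + 15
c = c + count

4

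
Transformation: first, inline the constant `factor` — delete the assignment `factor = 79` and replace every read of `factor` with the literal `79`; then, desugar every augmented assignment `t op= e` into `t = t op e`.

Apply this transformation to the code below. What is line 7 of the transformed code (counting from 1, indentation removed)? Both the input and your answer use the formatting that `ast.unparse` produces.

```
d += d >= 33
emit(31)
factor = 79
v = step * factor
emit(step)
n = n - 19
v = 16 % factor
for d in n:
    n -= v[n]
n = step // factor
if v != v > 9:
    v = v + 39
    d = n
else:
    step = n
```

Transformed code:
d = d + (d >= 33)
emit(31)
v = step * 79
emit(step)
n = n - 19
v = 16 % 79
for d in n:
    n = n - v[n]
n = step // 79
if v != v > 9:
    v = v + 39
    d = n
else:
    step = n

for d in n:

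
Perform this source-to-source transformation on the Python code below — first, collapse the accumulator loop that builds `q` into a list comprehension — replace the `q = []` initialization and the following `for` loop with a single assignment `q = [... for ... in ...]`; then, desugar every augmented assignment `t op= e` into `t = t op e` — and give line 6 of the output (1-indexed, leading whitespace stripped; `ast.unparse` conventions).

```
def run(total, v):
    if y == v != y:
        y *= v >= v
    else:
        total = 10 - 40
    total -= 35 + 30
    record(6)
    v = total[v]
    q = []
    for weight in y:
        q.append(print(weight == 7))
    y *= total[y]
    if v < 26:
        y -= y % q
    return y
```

Transformed code:
def run(total, v):
    if y == v != y:
        y = y * (v >= v)
    else:
        total = 10 - 40
    total = total - (35 + 30)
    record(6)
    v = total[v]
    q = [print(weight == 7) for weight in y]
    y = y * total[y]
    if v < 26:
        y = y - y % q
    return y

total = total - (35 + 30)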